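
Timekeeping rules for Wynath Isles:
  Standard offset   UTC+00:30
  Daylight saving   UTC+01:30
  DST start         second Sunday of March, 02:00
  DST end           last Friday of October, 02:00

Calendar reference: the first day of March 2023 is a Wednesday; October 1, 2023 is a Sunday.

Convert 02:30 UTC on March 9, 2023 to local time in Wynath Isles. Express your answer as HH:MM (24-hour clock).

03:00

1 March 2023 is a Wednesday, so the first Sunday is March 5 and the second is March 12.
1 October 2023 is a Sunday, so Fridays fall on 6, 13, 20, 27; the last is October 27.
At the standard offset (UTC+00:30), 02:30 UTC + 0h30m = 03:00 Wynath Isles standard time.
Daylight saving runs 12 March – 27 October; the standard-time date in Wynath Isles, March 9, 2023, is outside that window, so Wynath Isles is on standard time at UTC+00:30.
02:30 UTC + 0h30m = 03:00 local.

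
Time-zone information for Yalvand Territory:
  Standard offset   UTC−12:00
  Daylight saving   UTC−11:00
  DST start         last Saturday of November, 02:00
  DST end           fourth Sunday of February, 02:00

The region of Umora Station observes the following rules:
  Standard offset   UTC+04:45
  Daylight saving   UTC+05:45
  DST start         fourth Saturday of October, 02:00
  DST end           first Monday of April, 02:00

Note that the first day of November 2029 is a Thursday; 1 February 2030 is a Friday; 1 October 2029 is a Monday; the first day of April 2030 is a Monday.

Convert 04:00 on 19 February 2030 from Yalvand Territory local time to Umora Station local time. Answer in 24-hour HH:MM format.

1 November 2029 is a Thursday, so Saturdays fall on 3, 10, 17, 24; the last is November 24.
1 February 2030 is a Friday, so the first Sunday is February 3 and the fourth is February 24.
19 February 2030 lies within the daylight-saving period (24 November 2029 – 24 February 2030), so Yalvand Territory is on daylight time, UTC−11:00.
04:00 Yalvand Territory + 11h = 15:00 UTC.
1 October 2029 is a Monday, so the first Saturday is October 6 and the fourth is October 27.
1 April 2030 is a Monday, so the first Monday is April 1.
At the standard offset (UTC+04:45), 15:00 UTC + 4h45m = 19:45 Umora Station standard time.
Daylight saving runs 27 October 2029 – 1 April 2030; the standard-time date in Umora Station, 19 February 2030, is inside that window, so Umora Station is at UTC+05:45.
15:00 UTC + 5h45m = 20:45 Umora Station.

20:45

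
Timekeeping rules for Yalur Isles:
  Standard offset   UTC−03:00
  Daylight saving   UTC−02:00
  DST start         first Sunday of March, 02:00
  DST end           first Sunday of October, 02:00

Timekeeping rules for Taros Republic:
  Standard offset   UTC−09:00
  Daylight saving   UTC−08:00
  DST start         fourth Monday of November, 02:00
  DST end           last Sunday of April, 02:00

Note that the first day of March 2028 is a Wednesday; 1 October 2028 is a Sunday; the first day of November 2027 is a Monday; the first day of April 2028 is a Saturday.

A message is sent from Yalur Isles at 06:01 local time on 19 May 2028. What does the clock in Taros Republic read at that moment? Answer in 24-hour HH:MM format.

1 March 2028 is a Wednesday, so the first Sunday is March 5.
1 October 2028 is a Sunday, so the first Sunday is October 1.
Daylight saving runs 5 March – 1 October; 19 May 2028 is inside that window, so Yalur Isles is at UTC−02:00.
06:01 Yalur Isles + 2h = 08:01 UTC.
1 November 2027 is a Monday, so the first Monday is November 1 and the fourth is November 22.
1 April 2028 is a Saturday, so Sundays fall on 2, 9, 16, 23, 30; the last is April 30.
At the standard offset (UTC−09:00), 08:01 UTC − 9h = 23:01 Taros Republic standard time (rolling into the previous day, 18 May 2028).
The standard-time date in Taros Republic, 18 May 2028, is outside the daylight-saving period (22 November 2027 – 30 April 2028), so Taros Republic is on standard time, UTC−09:00.
08:01 UTC − 9h = 23:01 Taros Republic (rolling into the previous day, 18 May 2028).

23:01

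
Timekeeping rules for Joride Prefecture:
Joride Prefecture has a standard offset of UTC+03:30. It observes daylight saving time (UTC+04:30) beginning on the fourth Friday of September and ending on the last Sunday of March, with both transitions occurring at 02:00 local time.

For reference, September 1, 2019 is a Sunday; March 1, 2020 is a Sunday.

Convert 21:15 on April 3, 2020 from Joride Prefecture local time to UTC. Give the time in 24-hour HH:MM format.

17:45

1 September 2019 is a Sunday, so the first Friday is September 6 and the fourth is September 27.
1 March 2020 is a Sunday, so Sundays fall on 1, 8, 15, 22, 29; the last is March 29.
April 3, 2020 is outside the daylight-saving period (27 September 2019 – 29 March 2020), so Joride Prefecture is on standard time, UTC+03:30.
21:15 local − 3h30m = 17:45 UTC.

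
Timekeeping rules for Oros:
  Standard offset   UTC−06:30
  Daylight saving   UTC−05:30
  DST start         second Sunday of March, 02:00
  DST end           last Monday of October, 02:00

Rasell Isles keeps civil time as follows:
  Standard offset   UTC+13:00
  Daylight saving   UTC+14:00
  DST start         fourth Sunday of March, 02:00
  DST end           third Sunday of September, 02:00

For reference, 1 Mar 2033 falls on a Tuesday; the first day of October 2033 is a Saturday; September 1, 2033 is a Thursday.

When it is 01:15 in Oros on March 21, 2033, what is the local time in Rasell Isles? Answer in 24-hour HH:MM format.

19:45

1 March 2033 is a Tuesday, so the first Sunday is March 6 and the second is March 13.
1 October 2033 is a Saturday, so Mondays fall on 3, 10, 17, 24, 31; the last is October 31.
March 21, 2033 falls between 13 March and 31 October, so daylight saving is in effect and Oros is at UTC−05:30.
01:15 Oros + 5h30m = 06:45 UTC.
1 March 2033 is a Tuesday, so the first Sunday is March 6 and the fourth is March 27.
1 September 2033 is a Thursday, so the first Sunday is September 4 and the third is September 18.
At the standard offset (UTC+13:00), 06:45 UTC + 13h = 19:45 Rasell Isles standard time.
The standard-time date in Rasell Isles, March 21, 2033, is outside the daylight-saving period (27 March – 18 September), so Rasell Isles is on standard time, UTC+13:00.
06:45 UTC + 13h = 19:45 Rasell Isles.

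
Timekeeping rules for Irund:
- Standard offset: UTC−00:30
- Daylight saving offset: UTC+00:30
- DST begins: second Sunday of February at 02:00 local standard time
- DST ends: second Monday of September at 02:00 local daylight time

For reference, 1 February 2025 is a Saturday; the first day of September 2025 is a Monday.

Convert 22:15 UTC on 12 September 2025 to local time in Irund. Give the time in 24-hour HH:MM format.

21:45

1 February 2025 is a Saturday, so the first Sunday is February 2 and the second is February 9.
1 September 2025 is a Monday, so the first Monday is September 1 and the second is September 8.
At the standard offset (UTC−00:30), 22:15 UTC − 0h30m = 21:45 Irund standard time.
Daylight saving runs 9 February – 8 September; the standard-time date in Irund, 12 September 2025, is outside that window, so Irund is on standard time at UTC−00:30.
22:15 UTC − 0h30m = 21:45 local.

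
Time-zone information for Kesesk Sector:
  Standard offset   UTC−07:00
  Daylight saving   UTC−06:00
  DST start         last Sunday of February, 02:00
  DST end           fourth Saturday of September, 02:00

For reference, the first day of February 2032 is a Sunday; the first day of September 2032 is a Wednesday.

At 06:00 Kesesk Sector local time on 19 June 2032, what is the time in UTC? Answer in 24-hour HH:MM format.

12:00

1 February 2032 is a Sunday, so Sundays fall on 1, 8, 15, 22, 29; the last is February 29.
1 September 2032 is a Wednesday, so the first Saturday is September 4 and the fourth is September 25.
Daylight saving runs 29 February – 25 September; 19 June 2032 is inside that window, so Kesesk Sector is at UTC−06:00.
06:00 local + 6h = 12:00 UTC.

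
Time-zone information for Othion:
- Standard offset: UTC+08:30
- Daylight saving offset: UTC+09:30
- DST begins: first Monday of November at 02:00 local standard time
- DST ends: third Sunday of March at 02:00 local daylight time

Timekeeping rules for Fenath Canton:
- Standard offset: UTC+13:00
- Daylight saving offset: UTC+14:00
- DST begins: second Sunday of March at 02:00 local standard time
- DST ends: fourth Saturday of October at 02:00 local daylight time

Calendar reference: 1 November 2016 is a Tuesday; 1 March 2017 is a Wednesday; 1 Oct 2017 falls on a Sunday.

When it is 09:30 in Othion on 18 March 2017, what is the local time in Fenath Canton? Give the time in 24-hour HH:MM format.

14:00

1 November 2016 is a Tuesday, so the first Monday is November 7.
1 March 2017 is a Wednesday, so the first Sunday is March 5 and the third is March 19.
18 March 2017 falls between 7 November 2016 and 19 March 2017, so daylight saving is in effect and Othion is at UTC+09:30.
09:30 Othion − 9h30m = 00:00 UTC.
1 March 2017 is a Wednesday, so the first Sunday is March 5 and the second is March 12.
1 October 2017 is a Sunday, so the first Saturday is October 7 and the fourth is October 28.
At the standard offset (UTC+13:00), 00:00 UTC + 13h = 13:00 Fenath Canton standard time.
The standard-time date in Fenath Canton, 18 March 2017, lies within the daylight-saving period (12 March – 28 October), so Fenath Canton is on daylight time, UTC+14:00.
00:00 UTC + 14h = 14:00 Fenath Canton.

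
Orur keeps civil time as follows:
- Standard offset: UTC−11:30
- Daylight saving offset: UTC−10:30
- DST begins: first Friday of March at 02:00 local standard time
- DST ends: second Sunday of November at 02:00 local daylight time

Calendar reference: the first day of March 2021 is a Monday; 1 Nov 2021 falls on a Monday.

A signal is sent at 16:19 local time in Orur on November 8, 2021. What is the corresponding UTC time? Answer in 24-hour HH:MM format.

02:49

1 March 2021 is a Monday, so the first Friday is March 5.
1 November 2021 is a Monday, so the first Sunday is November 7 and the second is November 14.
Daylight saving runs 5 March – 14 November; November 8, 2021 is inside that window, so Orur is at UTC−10:30.
16:19 local + 10h30m = 02:49 UTC (rolling into the next day, 9 November 2021).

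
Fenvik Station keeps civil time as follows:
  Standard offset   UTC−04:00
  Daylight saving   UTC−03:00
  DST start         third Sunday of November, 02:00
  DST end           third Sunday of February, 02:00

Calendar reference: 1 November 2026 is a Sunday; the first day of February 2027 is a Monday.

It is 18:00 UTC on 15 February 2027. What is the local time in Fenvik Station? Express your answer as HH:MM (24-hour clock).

1 November 2026 is a Sunday, so the first Sunday is November 1 and the third is November 15.
1 February 2027 is a Monday, so the first Sunday is February 7 and the third is February 21.
At the standard offset (UTC−04:00), 18:00 UTC − 4h = 14:00 Fenvik Station standard time.
Daylight saving runs 15 November 2026 – 21 February 2027; the standard-time date in Fenvik Station, 15 February 2027, is inside that window, so Fenvik Station is at UTC−03:00.
18:00 UTC − 3h = 15:00 local.

15:00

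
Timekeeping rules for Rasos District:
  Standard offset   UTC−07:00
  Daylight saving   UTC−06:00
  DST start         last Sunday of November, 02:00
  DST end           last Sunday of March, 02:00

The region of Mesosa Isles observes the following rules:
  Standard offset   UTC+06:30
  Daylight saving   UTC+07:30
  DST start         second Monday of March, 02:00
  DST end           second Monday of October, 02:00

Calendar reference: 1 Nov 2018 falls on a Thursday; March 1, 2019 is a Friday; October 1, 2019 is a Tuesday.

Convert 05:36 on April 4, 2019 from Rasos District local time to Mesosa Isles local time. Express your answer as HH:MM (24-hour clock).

1 November 2018 is a Thursday, so Sundays fall on 4, 11, 18, 25; the last is November 25.
1 March 2019 is a Friday, so Sundays fall on 3, 10, 17, 24, 31; the last is March 31.
April 4, 2019 is outside the daylight-saving period (25 November 2018 – 31 March 2019), so Rasos District is on standard time, UTC−07:00.
05:36 Rasos District + 7h = 12:36 UTC.
1 March 2019 is a Friday, so the first Monday is March 4 and the second is March 11.
1 October 2019 is a Tuesday, so the first Monday is October 7 and the second is October 14.
At the standard offset (UTC+06:30), 12:36 UTC + 6h30m = 19:06 Mesosa Isles standard time.
The standard-time date in Mesosa Isles, April 4, 2019, lies within the daylight-saving period (11 March – 14 October), so Mesosa Isles is on daylight time, UTC+07:30.
12:36 UTC + 7h30m = 20:06 Mesosa Isles.

20:06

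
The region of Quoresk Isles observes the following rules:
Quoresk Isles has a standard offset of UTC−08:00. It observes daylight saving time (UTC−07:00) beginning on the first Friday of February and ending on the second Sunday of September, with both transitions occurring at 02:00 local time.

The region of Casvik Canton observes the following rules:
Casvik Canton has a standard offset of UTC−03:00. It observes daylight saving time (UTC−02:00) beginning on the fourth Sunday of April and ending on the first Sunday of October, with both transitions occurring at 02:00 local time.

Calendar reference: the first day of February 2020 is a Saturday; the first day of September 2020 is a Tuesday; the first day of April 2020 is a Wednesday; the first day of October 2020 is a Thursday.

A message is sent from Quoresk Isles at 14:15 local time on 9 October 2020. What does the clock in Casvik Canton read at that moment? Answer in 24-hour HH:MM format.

19:15

1 February 2020 is a Saturday, so the first Friday is February 7.
1 September 2020 is a Tuesday, so the first Sunday is September 6 and the second is September 13.
9 October 2020 does not fall between 7 February and 13 September, so daylight saving is not in effect and Quoresk Isles is at UTC−08:00.
14:15 Quoresk Isles + 8h = 22:15 UTC.
1 April 2020 is a Wednesday, so the first Sunday is April 5 and the fourth is April 26.
1 October 2020 is a Thursday, so the first Sunday is October 4.
At the standard offset (UTC−03:00), 22:15 UTC − 3h = 19:15 Casvik Canton standard time.
The standard-time date in Casvik Canton, 9 October 2020, does not fall between 26 April and 4 October, so daylight saving is not in effect and Casvik Canton is at UTC−03:00.
22:15 UTC − 3h = 19:15 Casvik Canton.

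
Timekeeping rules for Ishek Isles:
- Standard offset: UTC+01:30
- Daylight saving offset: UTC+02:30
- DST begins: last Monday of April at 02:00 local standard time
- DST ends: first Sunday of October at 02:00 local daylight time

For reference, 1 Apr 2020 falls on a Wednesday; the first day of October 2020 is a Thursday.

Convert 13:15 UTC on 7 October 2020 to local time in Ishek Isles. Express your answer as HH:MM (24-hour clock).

1 April 2020 is a Wednesday, so Mondays fall on 6, 13, 20, 27; the last is April 27.
1 October 2020 is a Thursday, so the first Sunday is October 4.
At the standard offset (UTC+01:30), 13:15 UTC + 1h30m = 14:45 Ishek Isles standard time.
The standard-time date in Ishek Isles, 7 October 2020, does not fall between 27 April and 4 October, so daylight saving is not in effect and Ishek Isles is at UTC+01:30.
13:15 UTC + 1h30m = 14:45 local.

14:45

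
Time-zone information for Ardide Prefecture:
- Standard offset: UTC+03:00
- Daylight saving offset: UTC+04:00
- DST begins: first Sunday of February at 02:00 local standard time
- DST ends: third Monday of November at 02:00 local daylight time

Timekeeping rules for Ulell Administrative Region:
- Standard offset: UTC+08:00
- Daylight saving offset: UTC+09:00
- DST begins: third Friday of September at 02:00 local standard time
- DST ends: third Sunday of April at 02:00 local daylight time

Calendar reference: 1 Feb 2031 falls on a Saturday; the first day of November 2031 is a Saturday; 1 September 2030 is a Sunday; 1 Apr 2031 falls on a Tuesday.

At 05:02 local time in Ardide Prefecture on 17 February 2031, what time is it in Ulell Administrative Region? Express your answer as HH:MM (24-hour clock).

10:02

1 February 2031 is a Saturday, so the first Sunday is February 2.
1 November 2031 is a Saturday, so the first Monday is November 3 and the third is November 17.
Daylight saving runs 2 February – 17 November; 17 February 2031 is inside that window, so Ardide Prefecture is at UTC+04:00.
05:02 Ardide Prefecture − 4h = 01:02 UTC.
1 September 2030 is a Sunday, so the first Friday is September 6 and the third is September 20.
1 April 2031 is a Tuesday, so the first Sunday is April 6 and the third is April 20.
At the standard offset (UTC+08:00), 01:02 UTC + 8h = 09:02 Ulell Administrative Region standard time.
The standard-time date in Ulell Administrative Region, 17 February 2031, falls between 20 September 2030 and 20 April 2031, so daylight saving is in effect and Ulell Administrative Region is at UTC+09:00.
01:02 UTC + 9h = 10:02 Ulell Administrative Region.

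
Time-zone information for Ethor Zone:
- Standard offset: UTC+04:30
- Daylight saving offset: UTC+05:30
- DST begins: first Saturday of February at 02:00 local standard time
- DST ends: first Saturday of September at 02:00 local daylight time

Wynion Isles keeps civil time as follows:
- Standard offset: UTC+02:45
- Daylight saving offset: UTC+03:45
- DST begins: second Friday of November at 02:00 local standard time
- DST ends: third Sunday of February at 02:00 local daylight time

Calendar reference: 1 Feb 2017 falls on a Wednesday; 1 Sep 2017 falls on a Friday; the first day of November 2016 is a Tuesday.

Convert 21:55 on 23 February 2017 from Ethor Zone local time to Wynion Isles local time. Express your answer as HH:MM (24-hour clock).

1 February 2017 is a Wednesday, so the first Saturday is February 4.
1 September 2017 is a Friday, so the first Saturday is September 2.
23 February 2017 lies within the daylight-saving period (4 February – 2 September), so Ethor Zone is on daylight time, UTC+05:30.
21:55 Ethor Zone − 5h30m = 16:25 UTC.
1 November 2016 is a Tuesday, so the first Friday is November 4 and the second is November 11.
1 February 2017 is a Wednesday, so the first Sunday is February 5 and the third is February 19.
At the standard offset (UTC+02:45), 16:25 UTC + 2h45m = 19:10 Wynion Isles standard time.
The standard-time date in Wynion Isles, 23 February 2017, is outside the daylight-saving period (11 November 2016 – 19 February 2017), so Wynion Isles is on standard time, UTC+02:45.
16:25 UTC + 2h45m = 19:10 Wynion Isles.

19:10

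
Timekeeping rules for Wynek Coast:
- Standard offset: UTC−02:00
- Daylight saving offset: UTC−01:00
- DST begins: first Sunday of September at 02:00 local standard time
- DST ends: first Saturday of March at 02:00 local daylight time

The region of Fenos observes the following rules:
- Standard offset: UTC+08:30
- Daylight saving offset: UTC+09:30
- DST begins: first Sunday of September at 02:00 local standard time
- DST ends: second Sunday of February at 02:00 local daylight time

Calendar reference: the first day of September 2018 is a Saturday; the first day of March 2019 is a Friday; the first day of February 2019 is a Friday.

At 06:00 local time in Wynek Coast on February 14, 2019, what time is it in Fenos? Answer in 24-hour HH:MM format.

15:30

1 September 2018 is a Saturday, so the first Sunday is September 2.
1 March 2019 is a Friday, so the first Saturday is March 2.
February 14, 2019 falls between 2 September 2018 and 2 March 2019, so daylight saving is in effect and Wynek Coast is at UTC−01:00.
06:00 Wynek Coast + 1h = 07:00 UTC.
1 September 2018 is a Saturday, so the first Sunday is September 2.
1 February 2019 is a Friday, so the first Sunday is February 3 and the second is February 10.
At the standard offset (UTC+08:30), 07:00 UTC + 8h30m = 15:30 Fenos standard time.
The standard-time date in Fenos, February 14, 2019, is outside the daylight-saving period (2 September 2018 – 10 February 2019), so Fenos is on standard time, UTC+08:30.
07:00 UTC + 8h30m = 15:30 Fenos.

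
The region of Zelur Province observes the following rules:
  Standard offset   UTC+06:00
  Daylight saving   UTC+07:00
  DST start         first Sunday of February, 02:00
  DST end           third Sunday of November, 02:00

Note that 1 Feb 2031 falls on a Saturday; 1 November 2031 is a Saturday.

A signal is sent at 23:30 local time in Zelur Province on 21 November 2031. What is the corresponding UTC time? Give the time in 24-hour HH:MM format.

17:30

1 February 2031 is a Saturday, so the first Sunday is February 2.
1 November 2031 is a Saturday, so the first Sunday is November 2 and the third is November 16.
Daylight saving runs 2 February – 16 November; 21 November 2031 is outside that window, so Zelur Province is on standard time at UTC+06:00.
23:30 local − 6h = 17:30 UTC.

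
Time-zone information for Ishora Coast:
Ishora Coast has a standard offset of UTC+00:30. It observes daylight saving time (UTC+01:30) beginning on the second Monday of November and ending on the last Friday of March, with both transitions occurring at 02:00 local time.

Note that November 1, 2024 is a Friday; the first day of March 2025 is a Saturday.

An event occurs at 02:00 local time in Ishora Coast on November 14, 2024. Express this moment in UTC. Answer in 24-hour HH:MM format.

1 November 2024 is a Friday, so the first Monday is November 4 and the second is November 11.
1 March 2025 is a Saturday, so Fridays fall on 7, 14, 21, 28; the last is March 28.
Daylight saving runs 11 November 2024 – 28 March 2025; November 14, 2024 is inside that window, so Ishora Coast is at UTC+01:30.
02:00 local − 1h30m = 00:30 UTC.

00:30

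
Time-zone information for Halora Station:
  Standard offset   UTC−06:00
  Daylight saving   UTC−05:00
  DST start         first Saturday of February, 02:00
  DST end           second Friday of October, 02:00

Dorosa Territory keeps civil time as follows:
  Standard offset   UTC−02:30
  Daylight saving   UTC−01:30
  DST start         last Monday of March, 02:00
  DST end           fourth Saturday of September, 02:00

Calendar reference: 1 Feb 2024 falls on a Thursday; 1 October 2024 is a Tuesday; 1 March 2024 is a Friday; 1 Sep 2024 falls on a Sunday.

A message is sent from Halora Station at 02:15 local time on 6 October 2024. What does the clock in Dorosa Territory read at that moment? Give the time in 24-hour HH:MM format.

1 February 2024 is a Thursday, so the first Saturday is February 3.
1 October 2024 is a Tuesday, so the first Friday is October 4 and the second is October 11.
Daylight saving runs 3 February – 11 October; 6 October 2024 is inside that window, so Halora Station is at UTC−05:00.
02:15 Halora Station + 5h = 07:15 UTC.
1 March 2024 is a Friday, so Mondays fall on 4, 11, 18, 25; the last is March 25.
1 September 2024 is a Sunday, so the first Saturday is September 7 and the fourth is September 28.
At the standard offset (UTC−02:30), 07:15 UTC − 2h30m = 04:45 Dorosa Territory standard time.
The standard-time date in Dorosa Territory, 6 October 2024, does not fall between 25 March and 28 September, so daylight saving is not in effect and Dorosa Territory is at UTC−02:30.
07:15 UTC − 2h30m = 04:45 Dorosa Territory.

04:45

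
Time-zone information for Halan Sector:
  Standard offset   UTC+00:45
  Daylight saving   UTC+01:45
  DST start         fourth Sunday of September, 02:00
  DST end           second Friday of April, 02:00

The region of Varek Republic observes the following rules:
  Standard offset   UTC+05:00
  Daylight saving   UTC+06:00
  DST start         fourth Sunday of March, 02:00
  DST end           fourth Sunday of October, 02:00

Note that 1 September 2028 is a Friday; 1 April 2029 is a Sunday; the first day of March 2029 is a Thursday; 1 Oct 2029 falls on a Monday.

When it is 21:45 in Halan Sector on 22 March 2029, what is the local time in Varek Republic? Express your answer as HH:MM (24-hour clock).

01:00

1 September 2028 is a Friday, so the first Sunday is September 3 and the fourth is September 24.
1 April 2029 is a Sunday, so the first Friday is April 6 and the second is April 13.
Daylight saving runs 24 September 2028 – 13 April 2029; 22 March 2029 is inside that window, so Halan Sector is at UTC+01:45.
21:45 Halan Sector − 1h45m = 20:00 UTC.
1 March 2029 is a Thursday, so the first Sunday is March 4 and the fourth is March 25.
1 October 2029 is a Monday, so the first Sunday is October 7 and the fourth is October 28.
At the standard offset (UTC+05:00), 20:00 UTC + 5h = 01:00 Varek Republic standard time (rolling into the next day, 23 March 2029).
Daylight saving runs 25 March – 28 October; the standard-time date in Varek Republic, 23 March 2029, is outside that window, so Varek Republic is on standard time at UTC+05:00.
20:00 UTC + 5h = 01:00 Varek Republic (rolling into the next day, 23 March 2029).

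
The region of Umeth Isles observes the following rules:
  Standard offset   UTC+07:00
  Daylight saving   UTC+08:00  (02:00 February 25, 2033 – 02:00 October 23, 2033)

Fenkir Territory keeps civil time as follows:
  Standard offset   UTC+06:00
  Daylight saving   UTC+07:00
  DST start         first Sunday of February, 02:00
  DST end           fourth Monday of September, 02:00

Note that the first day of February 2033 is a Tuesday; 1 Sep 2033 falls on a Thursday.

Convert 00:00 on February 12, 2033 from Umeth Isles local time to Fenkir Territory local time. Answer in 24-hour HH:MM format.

00:00

February 12, 2033 is outside the daylight-saving period (25 February – 23 October), so Umeth Isles is on standard time, UTC+07:00.
00:00 Umeth Isles − 7h = 17:00 UTC (rolling into the previous day, 11 February 2033).
1 February 2033 is a Tuesday, so the first Sunday is February 6.
1 September 2033 is a Thursday, so the first Monday is September 5 and the fourth is September 26.
At the standard offset (UTC+06:00), 17:00 UTC + 6h = 23:00 Fenkir Territory standard time.
Daylight saving runs 6 February – 26 September; the standard-time date in Fenkir Territory, February 11, 2033, is inside that window, so Fenkir Territory is at UTC+07:00.
17:00 UTC + 7h = 00:00 Fenkir Territory (rolling into the next day, 12 February 2033).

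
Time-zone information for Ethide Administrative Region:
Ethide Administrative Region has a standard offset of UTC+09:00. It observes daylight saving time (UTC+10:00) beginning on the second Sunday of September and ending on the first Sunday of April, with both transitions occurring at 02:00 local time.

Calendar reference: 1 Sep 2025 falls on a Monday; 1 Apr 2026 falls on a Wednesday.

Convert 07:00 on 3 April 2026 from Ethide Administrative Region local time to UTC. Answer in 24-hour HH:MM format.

21:00

1 September 2025 is a Monday, so the first Sunday is September 7 and the second is September 14.
1 April 2026 is a Wednesday, so the first Sunday is April 5.
3 April 2026 falls between 14 September 2025 and 5 April 2026, so daylight saving is in effect and Ethide Administrative Region is at UTC+10:00.
07:00 local − 10h = 21:00 UTC (rolling into the previous day, 2 April 2026).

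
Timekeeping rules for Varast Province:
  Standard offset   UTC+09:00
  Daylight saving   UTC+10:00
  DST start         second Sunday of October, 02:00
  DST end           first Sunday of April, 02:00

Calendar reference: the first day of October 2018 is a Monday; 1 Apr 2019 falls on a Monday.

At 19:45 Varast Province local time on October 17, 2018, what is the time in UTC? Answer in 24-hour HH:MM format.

09:45

1 October 2018 is a Monday, so the first Sunday is October 7 and the second is October 14.
1 April 2019 is a Monday, so the first Sunday is April 7.
October 17, 2018 falls between 14 October 2018 and 7 April 2019, so daylight saving is in effect and Varast Province is at UTC+10:00.
19:45 local − 10h = 09:45 UTC.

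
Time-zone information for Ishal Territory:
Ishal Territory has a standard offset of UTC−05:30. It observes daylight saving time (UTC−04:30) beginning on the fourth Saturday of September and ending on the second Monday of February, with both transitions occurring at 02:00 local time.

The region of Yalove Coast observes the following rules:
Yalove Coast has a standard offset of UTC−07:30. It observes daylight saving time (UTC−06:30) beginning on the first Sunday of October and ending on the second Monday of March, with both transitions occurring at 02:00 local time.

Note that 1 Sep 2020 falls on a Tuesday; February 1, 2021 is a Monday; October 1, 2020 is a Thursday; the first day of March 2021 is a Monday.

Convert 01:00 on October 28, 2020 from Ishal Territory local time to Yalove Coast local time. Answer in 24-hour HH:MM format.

23:00

1 September 2020 is a Tuesday, so the first Saturday is September 5 and the fourth is September 26.
1 February 2021 is a Monday, so the first Monday is February 1 and the second is February 8.
October 28, 2020 lies within the daylight-saving period (26 September 2020 – 8 February 2021), so Ishal Territory is on daylight time, UTC−04:30.
01:00 Ishal Territory + 4h30m = 05:30 UTC.
1 October 2020 is a Thursday, so the first Sunday is October 4.
1 March 2021 is a Monday, so the first Monday is March 1 and the second is March 8.
At the standard offset (UTC−07:30), 05:30 UTC − 7h30m = 22:00 Yalove Coast standard time (rolling into the previous day, 27 October 2020).
The standard-time date in Yalove Coast, October 27, 2020, falls between 4 October 2020 and 8 March 2021, so daylight saving is in effect and Yalove Coast is at UTC−06:30.
05:30 UTC − 6h30m = 23:00 Yalove Coast (rolling into the previous day, 27 October 2020).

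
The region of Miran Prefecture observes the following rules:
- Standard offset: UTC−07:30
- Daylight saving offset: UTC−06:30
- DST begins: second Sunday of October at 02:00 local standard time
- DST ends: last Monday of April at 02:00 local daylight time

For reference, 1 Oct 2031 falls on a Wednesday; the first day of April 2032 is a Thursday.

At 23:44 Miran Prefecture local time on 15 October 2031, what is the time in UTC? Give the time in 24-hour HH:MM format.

06:14

1 October 2031 is a Wednesday, so the first Sunday is October 5 and the second is October 12.
1 April 2032 is a Thursday, so Mondays fall on 5, 12, 19, 26; the last is April 26.
15 October 2031 falls between 12 October 2031 and 26 April 2032, so daylight saving is in effect and Miran Prefecture is at UTC−06:30.
23:44 local + 6h30m = 06:14 UTC (rolling into the next day, 16 October 2031).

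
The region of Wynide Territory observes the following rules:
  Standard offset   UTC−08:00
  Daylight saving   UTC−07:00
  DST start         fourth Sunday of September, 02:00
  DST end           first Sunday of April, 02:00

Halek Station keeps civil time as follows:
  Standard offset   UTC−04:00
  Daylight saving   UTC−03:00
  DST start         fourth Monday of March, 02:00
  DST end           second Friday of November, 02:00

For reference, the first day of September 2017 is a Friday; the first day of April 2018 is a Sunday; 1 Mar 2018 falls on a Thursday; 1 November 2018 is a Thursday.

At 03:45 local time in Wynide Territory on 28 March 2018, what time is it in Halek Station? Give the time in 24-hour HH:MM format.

07:45

1 September 2017 is a Friday, so the first Sunday is September 3 and the fourth is September 24.
1 April 2018 is a Sunday, so the first Sunday is April 1.
Daylight saving runs 24 September 2017 – 1 April 2018; 28 March 2018 is inside that window, so Wynide Territory is at UTC−07:00.
03:45 Wynide Territory + 7h = 10:45 UTC.
1 March 2018 is a Thursday, so the first Monday is March 5 and the fourth is March 26.
1 November 2018 is a Thursday, so the first Friday is November 2 and the second is November 9.
At the standard offset (UTC−04:00), 10:45 UTC − 4h = 06:45 Halek Station standard time.
Daylight saving runs 26 March – 9 November; the standard-time date in Halek Station, 28 March 2018, is inside that window, so Halek Station is at UTC−03:00.
10:45 UTC − 3h = 07:45 Halek Station.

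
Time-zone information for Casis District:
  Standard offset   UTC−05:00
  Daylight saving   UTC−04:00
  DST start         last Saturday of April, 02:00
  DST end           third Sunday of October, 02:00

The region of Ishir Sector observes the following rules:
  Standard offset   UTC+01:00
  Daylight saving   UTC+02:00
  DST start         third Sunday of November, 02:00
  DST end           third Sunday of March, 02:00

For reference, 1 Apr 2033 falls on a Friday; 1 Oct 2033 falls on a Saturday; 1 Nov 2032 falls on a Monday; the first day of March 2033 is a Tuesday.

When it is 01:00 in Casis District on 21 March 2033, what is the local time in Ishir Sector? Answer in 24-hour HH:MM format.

1 April 2033 is a Friday, so Saturdays fall on 2, 9, 16, 23, 30; the last is April 30.
1 October 2033 is a Saturday, so the first Sunday is October 2 and the third is October 16.
21 March 2033 is outside the daylight-saving period (30 April – 16 October), so Casis District is on standard time, UTC−05:00.
01:00 Casis District + 5h = 06:00 UTC.
1 November 2032 is a Monday, so the first Sunday is November 7 and the third is November 21.
1 March 2033 is a Tuesday, so the first Sunday is March 6 and the third is March 20.
At the standard offset (UTC+01:00), 06:00 UTC + 1h = 07:00 Ishir Sector standard time.
Daylight saving runs 21 November 2032 – 20 March 2033; the standard-time date in Ishir Sector, 21 March 2033, is outside that window, so Ishir Sector is on standard time at UTC+01:00.
06:00 UTC + 1h = 07:00 Ishir Sector.

07:00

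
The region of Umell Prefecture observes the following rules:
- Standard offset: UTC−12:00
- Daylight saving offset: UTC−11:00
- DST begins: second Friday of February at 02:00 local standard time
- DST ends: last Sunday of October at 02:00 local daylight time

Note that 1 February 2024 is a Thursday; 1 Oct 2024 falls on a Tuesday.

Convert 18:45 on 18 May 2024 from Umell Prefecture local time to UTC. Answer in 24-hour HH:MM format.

05:45

1 February 2024 is a Thursday, so the first Friday is February 2 and the second is February 9.
1 October 2024 is a Tuesday, so Sundays fall on 6, 13, 20, 27; the last is October 27.
Daylight saving runs 9 February – 27 October; 18 May 2024 is inside that window, so Umell Prefecture is at UTC−11:00.
18:45 local + 11h = 05:45 UTC (rolling into the next day, 19 May 2024).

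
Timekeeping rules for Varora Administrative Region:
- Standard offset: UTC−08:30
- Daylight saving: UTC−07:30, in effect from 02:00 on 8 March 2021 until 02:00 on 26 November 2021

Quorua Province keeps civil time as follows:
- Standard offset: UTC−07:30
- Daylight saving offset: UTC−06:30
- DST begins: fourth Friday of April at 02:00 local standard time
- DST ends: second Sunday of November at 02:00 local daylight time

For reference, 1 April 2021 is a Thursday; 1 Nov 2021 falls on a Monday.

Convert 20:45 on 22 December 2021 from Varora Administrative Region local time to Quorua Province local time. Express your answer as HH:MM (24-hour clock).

21:45

22 December 2021 does not fall between 8 March and 26 November, so daylight saving is not in effect and Varora Administrative Region is at UTC−08:30.
20:45 Varora Administrative Region + 8h30m = 05:15 UTC (rolling into the next day, 23 December 2021).
1 April 2021 is a Thursday, so the first Friday is April 2 and the fourth is April 23.
1 November 2021 is a Monday, so the first Sunday is November 7 and the second is November 14.
At the standard offset (UTC−07:30), 05:15 UTC − 7h30m = 21:45 Quorua Province standard time (rolling into the previous day, 22 December 2021).
The standard-time date in Quorua Province, 22 December 2021, is outside the daylight-saving period (23 April – 14 November), so Quorua Province is on standard time, UTC−07:30.
05:15 UTC − 7h30m = 21:45 Quorua Province (rolling into the previous day, 22 December 2021).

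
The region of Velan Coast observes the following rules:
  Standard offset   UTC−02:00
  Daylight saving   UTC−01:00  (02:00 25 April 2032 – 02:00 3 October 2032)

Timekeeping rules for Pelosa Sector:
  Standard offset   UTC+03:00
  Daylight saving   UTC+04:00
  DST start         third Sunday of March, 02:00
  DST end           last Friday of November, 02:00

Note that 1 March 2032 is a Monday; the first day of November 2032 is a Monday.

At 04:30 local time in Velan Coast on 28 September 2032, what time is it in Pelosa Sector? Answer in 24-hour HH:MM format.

09:30

Daylight saving runs 25 April – 3 October; 28 September 2032 is inside that window, so Velan Coast is at UTC−01:00.
04:30 Velan Coast + 1h = 05:30 UTC.
1 March 2032 is a Monday, so the first Sunday is March 7 and the third is March 21.
1 November 2032 is a Monday, so Fridays fall on 5, 12, 19, 26; the last is November 26.
At the standard offset (UTC+03:00), 05:30 UTC + 3h = 08:30 Pelosa Sector standard time.
The standard-time date in Pelosa Sector, 28 September 2032, lies within the daylight-saving period (21 March – 26 November), so Pelosa Sector is on daylight time, UTC+04:00.
05:30 UTC + 4h = 09:30 Pelosa Sector.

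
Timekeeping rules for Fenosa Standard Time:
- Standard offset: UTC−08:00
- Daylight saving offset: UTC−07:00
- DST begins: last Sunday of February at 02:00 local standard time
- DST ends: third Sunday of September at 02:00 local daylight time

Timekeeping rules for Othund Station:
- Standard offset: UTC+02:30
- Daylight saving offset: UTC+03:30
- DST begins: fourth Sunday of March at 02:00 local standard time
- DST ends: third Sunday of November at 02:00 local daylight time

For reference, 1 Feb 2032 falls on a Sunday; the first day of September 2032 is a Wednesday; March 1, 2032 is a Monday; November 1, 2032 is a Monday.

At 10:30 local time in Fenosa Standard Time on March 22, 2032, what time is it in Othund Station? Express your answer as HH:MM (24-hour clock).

20:00

1 February 2032 is a Sunday, so Sundays fall on 1, 8, 15, 22, 29; the last is February 29.
1 September 2032 is a Wednesday, so the first Sunday is September 5 and the third is September 19.
Daylight saving runs 29 February – 19 September; March 22, 2032 is inside that window, so Fenosa Standard Time is at UTC−07:00.
10:30 Fenosa Standard Time + 7h = 17:30 UTC.
1 March 2032 is a Monday, so the first Sunday is March 7 and the fourth is March 28.
1 November 2032 is a Monday, so the first Sunday is November 7 and the third is November 21.
At the standard offset (UTC+02:30), 17:30 UTC + 2h30m = 20:00 Othund Station standard time.
The standard-time date in Othund Station, March 22, 2032, does not fall between 28 March and 21 November, so daylight saving is not in effect and Othund Station is at UTC+02:30.
17:30 UTC + 2h30m = 20:00 Othund Station.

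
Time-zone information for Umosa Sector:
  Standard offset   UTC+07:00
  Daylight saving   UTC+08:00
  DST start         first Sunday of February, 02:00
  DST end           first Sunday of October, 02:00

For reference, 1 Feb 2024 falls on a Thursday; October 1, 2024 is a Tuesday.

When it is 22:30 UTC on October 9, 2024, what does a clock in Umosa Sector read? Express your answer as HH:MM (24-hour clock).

1 February 2024 is a Thursday, so the first Sunday is February 4.
1 October 2024 is a Tuesday, so the first Sunday is October 6.
At the standard offset (UTC+07:00), 22:30 UTC + 7h = 05:30 Umosa Sector standard time (rolling into the next day, 10 October 2024).
Daylight saving runs 4 February – 6 October; the standard-time date in Umosa Sector, October 10, 2024, is outside that window, so Umosa Sector is on standard time at UTC+07:00.
22:30 UTC + 7h = 05:30 local (rolling into the next day, 10 October 2024).

05:30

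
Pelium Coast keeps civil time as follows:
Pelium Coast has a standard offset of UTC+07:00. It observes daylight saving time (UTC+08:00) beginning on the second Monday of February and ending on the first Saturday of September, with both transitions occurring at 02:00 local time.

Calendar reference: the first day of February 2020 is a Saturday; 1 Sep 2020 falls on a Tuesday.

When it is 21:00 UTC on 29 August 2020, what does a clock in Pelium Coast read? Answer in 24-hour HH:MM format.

1 February 2020 is a Saturday, so the first Monday is February 3 and the second is February 10.
1 September 2020 is a Tuesday, so the first Saturday is September 5.
At the standard offset (UTC+07:00), 21:00 UTC + 7h = 04:00 Pelium Coast standard time (rolling into the next day, 30 August 2020).
The standard-time date in Pelium Coast, 30 August 2020, lies within the daylight-saving period (10 February – 5 September), so Pelium Coast is on daylight time, UTC+08:00.
21:00 UTC + 8h = 05:00 local (rolling into the next day, 30 August 2020).

05:00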